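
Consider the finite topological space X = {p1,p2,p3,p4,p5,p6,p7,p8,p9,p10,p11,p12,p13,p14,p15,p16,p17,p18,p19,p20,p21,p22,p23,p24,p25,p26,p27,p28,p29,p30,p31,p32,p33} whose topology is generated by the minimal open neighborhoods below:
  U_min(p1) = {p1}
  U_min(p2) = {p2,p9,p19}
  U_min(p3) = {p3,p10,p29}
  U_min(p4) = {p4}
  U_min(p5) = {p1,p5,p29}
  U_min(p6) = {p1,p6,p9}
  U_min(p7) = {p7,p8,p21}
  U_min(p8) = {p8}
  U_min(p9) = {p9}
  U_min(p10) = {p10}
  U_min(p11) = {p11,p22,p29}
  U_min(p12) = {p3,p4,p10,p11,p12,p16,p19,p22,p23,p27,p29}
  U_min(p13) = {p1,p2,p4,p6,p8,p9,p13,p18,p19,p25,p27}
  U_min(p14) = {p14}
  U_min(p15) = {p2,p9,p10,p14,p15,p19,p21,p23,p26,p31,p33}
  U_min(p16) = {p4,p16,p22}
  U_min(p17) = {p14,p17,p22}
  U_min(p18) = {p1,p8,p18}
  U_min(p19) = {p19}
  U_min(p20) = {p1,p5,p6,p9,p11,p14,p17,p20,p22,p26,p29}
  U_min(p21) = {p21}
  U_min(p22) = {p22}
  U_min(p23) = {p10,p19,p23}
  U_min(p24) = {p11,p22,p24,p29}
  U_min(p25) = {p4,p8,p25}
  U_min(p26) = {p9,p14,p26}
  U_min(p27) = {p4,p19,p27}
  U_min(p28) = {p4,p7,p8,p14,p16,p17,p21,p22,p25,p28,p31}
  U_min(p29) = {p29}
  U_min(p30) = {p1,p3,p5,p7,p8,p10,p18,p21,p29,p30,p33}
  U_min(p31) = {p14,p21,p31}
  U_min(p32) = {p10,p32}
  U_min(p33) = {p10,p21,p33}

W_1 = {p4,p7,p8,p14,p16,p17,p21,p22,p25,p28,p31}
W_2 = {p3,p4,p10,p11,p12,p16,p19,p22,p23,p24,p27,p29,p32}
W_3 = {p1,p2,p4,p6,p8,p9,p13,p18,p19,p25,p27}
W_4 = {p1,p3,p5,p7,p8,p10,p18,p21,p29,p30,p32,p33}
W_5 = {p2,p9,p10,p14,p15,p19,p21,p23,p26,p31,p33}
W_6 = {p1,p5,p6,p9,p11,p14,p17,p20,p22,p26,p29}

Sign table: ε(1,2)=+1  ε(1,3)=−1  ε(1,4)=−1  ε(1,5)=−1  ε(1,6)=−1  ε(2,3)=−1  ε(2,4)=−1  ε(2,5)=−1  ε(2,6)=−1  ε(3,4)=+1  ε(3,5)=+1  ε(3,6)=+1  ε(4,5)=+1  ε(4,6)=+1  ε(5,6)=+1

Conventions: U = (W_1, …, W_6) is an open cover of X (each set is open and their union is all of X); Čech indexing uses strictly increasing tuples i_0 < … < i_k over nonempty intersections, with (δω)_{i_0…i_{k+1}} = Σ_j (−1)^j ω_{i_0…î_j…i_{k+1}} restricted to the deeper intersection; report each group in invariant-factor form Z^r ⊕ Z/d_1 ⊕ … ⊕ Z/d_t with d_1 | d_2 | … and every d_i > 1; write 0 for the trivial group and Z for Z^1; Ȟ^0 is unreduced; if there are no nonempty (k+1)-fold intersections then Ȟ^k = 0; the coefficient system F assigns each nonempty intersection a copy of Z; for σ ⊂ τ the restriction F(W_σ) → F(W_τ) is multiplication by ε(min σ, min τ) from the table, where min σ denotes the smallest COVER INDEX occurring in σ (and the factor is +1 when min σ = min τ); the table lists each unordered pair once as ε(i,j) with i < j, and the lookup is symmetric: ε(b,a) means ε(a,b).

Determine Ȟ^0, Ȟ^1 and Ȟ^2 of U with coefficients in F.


Ȟ^0 ≅ Z; Ȟ^1 ≅ 0; Ȟ^2 ≅ Z/2

cover nerve:
  W12={p4,p16,p22} W13={p4,p8,p25} W14={p7,p8,p21} W15={p14,p21,p31} W16={p14,p17,p22} W23={p4,p19,p27} W24={p3,p10,p29,p32} W25={p10,p19,p23} W26={p11,p22,p29} W34={p1,p8,p18} W35={p2,p9,p19} W36={p1,p6,p9} W45={p10,p21,p33} W46={p1,p5,p29} W56={p9,p14,p26}
  W123={p4} W126={p22} W134={p8} W145={p21} W156={p14} W235={p19} W245={p10} W246={p29} W346={p1} W356={p9}
C dims 6,15,10; δ0: rk 5, SNF 1^5; δ1: rk 10, SNF 1^9·2
Ȟ^0: (6−5)−0=1 ⇒ Z
Ȟ^1: (15−10)−5=0 ⇒ 0
Ȟ^2: (10−0)−10=0 plus torsion [2] ⇒ Z/2


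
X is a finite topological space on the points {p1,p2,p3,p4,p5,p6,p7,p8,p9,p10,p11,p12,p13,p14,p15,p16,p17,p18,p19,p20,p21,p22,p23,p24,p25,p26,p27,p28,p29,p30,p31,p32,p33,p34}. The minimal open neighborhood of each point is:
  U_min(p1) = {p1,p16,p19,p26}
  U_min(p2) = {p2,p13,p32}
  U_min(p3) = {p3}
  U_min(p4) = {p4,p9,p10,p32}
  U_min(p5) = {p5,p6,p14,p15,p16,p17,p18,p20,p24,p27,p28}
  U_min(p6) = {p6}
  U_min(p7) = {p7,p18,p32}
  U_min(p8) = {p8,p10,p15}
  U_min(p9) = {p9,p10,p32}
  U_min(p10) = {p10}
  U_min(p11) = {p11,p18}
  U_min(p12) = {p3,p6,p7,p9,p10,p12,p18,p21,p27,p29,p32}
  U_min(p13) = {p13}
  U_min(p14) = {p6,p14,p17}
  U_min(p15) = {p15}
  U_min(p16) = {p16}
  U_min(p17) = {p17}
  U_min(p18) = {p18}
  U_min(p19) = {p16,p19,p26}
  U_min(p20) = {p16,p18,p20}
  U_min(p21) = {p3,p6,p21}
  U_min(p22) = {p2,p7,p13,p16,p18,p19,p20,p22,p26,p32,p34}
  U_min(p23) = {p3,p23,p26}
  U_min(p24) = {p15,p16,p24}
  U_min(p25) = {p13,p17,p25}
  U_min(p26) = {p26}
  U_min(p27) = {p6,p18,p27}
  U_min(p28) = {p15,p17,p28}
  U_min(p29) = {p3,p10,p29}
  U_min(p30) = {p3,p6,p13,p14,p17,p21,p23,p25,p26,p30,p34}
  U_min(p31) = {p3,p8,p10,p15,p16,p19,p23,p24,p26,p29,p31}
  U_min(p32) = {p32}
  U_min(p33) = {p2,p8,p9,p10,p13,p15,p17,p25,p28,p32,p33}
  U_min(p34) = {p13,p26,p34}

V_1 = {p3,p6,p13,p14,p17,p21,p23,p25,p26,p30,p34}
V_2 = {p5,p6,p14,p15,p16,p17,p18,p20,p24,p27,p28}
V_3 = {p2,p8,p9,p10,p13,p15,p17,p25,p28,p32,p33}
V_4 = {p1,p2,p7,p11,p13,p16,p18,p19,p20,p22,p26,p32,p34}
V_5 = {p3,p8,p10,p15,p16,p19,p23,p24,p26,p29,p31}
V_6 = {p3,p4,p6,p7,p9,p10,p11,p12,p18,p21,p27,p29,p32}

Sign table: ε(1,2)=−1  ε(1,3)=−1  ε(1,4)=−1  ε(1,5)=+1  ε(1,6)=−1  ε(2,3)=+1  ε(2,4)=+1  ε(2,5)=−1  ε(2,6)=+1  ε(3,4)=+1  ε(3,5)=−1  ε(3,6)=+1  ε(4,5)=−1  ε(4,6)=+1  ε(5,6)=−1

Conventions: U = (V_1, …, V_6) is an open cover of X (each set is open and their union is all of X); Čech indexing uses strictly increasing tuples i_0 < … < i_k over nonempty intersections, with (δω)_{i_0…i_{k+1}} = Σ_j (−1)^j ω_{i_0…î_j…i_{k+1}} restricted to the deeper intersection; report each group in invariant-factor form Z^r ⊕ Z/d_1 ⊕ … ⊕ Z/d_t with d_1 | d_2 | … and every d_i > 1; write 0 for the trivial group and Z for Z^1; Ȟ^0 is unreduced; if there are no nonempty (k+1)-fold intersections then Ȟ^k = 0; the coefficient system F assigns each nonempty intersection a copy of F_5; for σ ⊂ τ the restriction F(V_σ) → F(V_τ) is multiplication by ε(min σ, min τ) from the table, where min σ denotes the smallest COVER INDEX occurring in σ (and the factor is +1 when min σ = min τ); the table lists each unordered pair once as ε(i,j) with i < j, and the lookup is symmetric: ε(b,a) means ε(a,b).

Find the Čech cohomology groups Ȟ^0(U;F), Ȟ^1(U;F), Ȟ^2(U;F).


nerve of the cover:
  V12={p6,p14,p17} V13={p13,p17,p25} V14={p13,p26,p34} V15={p3,p23,p26} V16={p3,p6,p21} V23={p15,p17,p28} V24={p16,p18,p20} V25={p15,p16,p24} V26={p6,p18,p27} V34={p2,p13,p32} V35={p8,p10,p15} V36={p9,p10,p32} V45={p16,p19,p26} V46={p7,p11,p18,p32} V56={p3,p10,p29}
  V123={p17} V126={p6} V134={p13} V145={p26} V156={p3} V235={p15} V245={p16} V246={p18} V346={p32} V356={p10}
C dims 6,15,10; δ0: rk_F5 5; δ1: rk_F5 10
Ȟ^0 = (6 − 5) − 0 = 1, so Ȟ^0 ≅ Z/5
Ȟ^1 = (15 − 10) − 5 = 0, so Ȟ^1 ≅ 0
Ȟ^2 = (10 − 0) − 10 = 0, so Ȟ^2 ≅ 0

Ȟ^0 ≅ Z/5, Ȟ^1 ≅ 0, Ȟ^2 ≅ 0


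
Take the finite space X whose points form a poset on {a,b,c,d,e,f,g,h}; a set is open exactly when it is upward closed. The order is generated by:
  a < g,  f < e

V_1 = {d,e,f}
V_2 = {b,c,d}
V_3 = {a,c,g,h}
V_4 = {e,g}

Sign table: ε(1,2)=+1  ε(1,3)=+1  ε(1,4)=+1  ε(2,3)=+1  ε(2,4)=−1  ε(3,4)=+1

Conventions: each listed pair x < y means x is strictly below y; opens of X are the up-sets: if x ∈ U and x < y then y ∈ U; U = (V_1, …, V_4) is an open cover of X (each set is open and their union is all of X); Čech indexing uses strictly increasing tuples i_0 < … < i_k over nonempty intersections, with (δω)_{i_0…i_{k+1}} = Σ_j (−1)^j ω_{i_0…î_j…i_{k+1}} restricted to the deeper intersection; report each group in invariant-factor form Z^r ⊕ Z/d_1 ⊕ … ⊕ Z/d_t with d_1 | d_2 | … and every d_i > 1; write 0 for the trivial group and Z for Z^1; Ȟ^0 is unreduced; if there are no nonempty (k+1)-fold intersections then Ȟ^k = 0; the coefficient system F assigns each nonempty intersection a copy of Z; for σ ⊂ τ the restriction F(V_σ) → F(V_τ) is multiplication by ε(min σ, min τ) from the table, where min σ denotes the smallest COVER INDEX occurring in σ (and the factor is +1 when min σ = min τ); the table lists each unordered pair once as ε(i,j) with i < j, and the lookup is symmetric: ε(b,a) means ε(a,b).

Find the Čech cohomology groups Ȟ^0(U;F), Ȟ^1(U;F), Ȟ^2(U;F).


Ȟ^0(U;F) ≅ Z,  Ȟ^1(U;F) ≅ Z,  Ȟ^2(U;F) ≅ 0

intersection data:
  V12={d} V14={e} V23={c} V34={g}
C dims 4,4; δ0: rk 3, SNF 1^3
Ȟ^0 = (4 − 3) − 0 = 1, so Ȟ^0 ≅ Z
Ȟ^1 = (4 − 0) − 3 = 1, so Ȟ^1 ≅ Z
Ȟ^2 = (0 − 0) − 0 = 0, so Ȟ^2 ≅ 0


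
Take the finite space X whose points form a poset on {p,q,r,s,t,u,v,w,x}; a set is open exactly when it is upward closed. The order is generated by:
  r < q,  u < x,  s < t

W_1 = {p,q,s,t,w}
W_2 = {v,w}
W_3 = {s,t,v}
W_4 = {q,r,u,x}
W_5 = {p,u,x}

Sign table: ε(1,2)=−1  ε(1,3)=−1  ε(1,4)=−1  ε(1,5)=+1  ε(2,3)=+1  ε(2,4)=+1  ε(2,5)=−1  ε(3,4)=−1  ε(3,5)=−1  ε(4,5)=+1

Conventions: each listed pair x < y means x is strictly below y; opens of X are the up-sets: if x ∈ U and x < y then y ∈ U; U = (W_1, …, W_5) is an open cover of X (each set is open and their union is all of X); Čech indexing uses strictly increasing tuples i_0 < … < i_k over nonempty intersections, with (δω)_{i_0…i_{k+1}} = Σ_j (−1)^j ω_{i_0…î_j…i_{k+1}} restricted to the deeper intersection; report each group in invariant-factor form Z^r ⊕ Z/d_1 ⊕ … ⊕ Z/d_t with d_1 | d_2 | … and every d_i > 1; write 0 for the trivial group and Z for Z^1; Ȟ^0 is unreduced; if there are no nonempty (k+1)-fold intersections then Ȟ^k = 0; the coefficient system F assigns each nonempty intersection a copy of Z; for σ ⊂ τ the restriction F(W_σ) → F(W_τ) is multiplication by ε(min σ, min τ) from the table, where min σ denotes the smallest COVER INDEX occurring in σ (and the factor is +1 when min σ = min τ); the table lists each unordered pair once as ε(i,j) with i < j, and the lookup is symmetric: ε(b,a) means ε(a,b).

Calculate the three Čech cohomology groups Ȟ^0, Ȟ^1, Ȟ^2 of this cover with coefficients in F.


nonempty overlaps:
  W12={w} W13={s,t} W14={q} W15={p} W23={v} W45={u,x}
C dims 5,6; δ0: rk 5, SNF 1^4·2
degree 0: 5−5−0 = 0 → Ȟ^0 ≅ 0
degree 1: 6−0−5 = 1 plus torsion [2] → Ȟ^1 ≅ Z ⊕ Z/2
degree 2: 0−0−0 = 0 → Ȟ^2 ≅ 0

Ȟ^0 = 0; Ȟ^1 = Z ⊕ Z/2; Ȟ^2 = 0


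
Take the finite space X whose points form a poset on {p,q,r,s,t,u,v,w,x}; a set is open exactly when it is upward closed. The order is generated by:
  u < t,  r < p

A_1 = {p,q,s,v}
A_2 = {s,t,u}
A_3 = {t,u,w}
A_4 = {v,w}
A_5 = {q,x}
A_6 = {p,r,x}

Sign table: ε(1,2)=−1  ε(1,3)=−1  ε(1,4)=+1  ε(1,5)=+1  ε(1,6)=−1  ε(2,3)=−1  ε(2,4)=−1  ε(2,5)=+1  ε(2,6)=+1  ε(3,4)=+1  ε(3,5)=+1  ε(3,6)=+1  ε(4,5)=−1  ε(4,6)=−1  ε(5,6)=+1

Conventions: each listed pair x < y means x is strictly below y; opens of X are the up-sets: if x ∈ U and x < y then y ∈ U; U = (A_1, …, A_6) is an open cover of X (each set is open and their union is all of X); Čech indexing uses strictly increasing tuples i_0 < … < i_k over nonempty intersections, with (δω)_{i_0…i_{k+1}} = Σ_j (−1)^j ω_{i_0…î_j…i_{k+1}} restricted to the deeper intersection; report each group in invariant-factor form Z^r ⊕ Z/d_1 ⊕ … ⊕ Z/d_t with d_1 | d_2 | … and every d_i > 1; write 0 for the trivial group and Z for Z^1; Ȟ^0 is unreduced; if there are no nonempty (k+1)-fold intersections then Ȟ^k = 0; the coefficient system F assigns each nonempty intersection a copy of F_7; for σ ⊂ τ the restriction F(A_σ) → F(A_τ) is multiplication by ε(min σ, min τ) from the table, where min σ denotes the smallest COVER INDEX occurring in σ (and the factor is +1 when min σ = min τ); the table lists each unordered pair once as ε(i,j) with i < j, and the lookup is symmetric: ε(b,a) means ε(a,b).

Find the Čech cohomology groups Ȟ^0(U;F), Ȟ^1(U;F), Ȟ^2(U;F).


Ȟ^0 ≅ 0, Ȟ^1 ≅ Z/7, Ȟ^2 ≅ 0

cover nerve:
  A12={s} A14={v} A15={q} A16={p} A23={t,u} A34={w} A56={x}
C dims 6,7; δ0: rk_F7 6
Ȟ^0: (6−6)−0=0 ⇒ 0
Ȟ^1: (7−0)−6=1 ⇒ Z/7
Ȟ^2: (0−0)−0=0 ⇒ 0


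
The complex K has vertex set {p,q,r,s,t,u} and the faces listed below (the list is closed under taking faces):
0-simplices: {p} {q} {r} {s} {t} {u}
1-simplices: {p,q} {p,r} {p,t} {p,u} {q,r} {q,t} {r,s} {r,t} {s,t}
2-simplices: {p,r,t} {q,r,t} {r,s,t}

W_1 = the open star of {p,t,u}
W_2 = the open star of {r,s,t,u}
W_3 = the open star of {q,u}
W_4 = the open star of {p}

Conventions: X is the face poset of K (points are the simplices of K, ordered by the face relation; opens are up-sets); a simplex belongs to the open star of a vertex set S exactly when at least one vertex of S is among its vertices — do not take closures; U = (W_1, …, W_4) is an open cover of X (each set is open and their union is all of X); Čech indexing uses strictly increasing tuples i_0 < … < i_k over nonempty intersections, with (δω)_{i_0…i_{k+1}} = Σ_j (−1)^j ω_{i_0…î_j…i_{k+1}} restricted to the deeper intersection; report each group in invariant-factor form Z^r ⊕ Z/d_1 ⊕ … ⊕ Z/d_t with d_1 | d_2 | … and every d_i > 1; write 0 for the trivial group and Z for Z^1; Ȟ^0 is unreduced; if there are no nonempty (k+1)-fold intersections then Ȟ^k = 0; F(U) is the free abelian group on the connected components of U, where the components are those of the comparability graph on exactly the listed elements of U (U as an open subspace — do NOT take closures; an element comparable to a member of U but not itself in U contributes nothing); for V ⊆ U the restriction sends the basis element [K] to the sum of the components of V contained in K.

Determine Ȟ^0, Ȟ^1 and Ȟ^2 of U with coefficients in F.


intersection data:
  W1={{p},{t},{u},{p,q},{p,r},{p,t},{p,u},{q,t},{r,t},{s,t},{p,r,t},{q,r,t},{r,s,t}} W2={{r},{s},{t},{u},{p,r},{p,t},{p,u},{q,r},{q,t},{r,s},{r,t},{s,t},{p,r,t},{q,r,t},{r,s,t}} W3={{q},{u},{p,q},{p,u},{q,r},{q,t},{q,r,t}} W4={{p},{p,q},{p,r},{p,t},{p,u},{p,r,t}}
  W12={{t},{u},{p,r},{p,t},{p,u},{q,t},{r,t},{s,t},{p,r,t},{q,r,t},{r,s,t}} W13={{u},{p,q},{p,u},{q,t},{q,r,t}} W14={{p},{p,q},{p,r},{p,t},{p,u},{p,r,t}} W23={{u},{p,u},{q,r},{q,t},{q,r,t}} W24={{p,r},{p,t},{p,u},{p,r,t}} W34={{p,q},{p,u}}
  W123={{u},{p,u},{q,t},{q,r,t}} W124={{p,r},{p,t},{p,u},{p,r,t}} W134={{p,q},{p,u}} W234={{p,u}}
  W1234={{p,u}}
components per intersection:
  W1: {{p},{t},{u},{p,q},{p,r},{p,t},{p,u},{q,t},{r,t},{s,t},{p,r,t},{q,r,t},{r,s,t}}
  W2: {{r},{s},{t},{p,r},{p,t},{q,r},{q,t},{r,s},{r,t},{s,t},{p,r,t},{q,r,t},{r,s,t}} {{u},{p,u}}
  W3: {{q},{p,q},{q,r},{q,t},{q,r,t}} {{u},{p,u}}
  W4: {{p},{p,q},{p,r},{p,t},{p,u},{p,r,t}}
  W12: {{t},{p,r},{p,t},{q,t},{r,t},{s,t},{p,r,t},{q,r,t},{r,s,t}} {{u},{p,u}}
  W13: {{u},{p,u}} {{p,q}} {{q,t},{q,r,t}}
  W14: {{p},{p,q},{p,r},{p,t},{p,u},{p,r,t}}
  W23: {{u},{p,u}} {{q,r},{q,t},{q,r,t}}
  W24: {{p,r},{p,t},{p,r,t}} {{p,u}}
  W34: {{p,q}} {{p,u}}
  W123: {{u},{p,u}} {{q,t},{q,r,t}}
  W124: {{p,r},{p,t},{p,r,t}} {{p,u}}
  W134: {{p,q}} {{p,u}}
  W234: {{p,u}}
  W1234: {{p,u}}
C dims 6,12,7,1; δ0: rk 5, SNF 1^5; δ1: rk 6, SNF 1^6; δ2: rk 1, SNF 1^1
Ȟ^0 = (6 − 5) − 0 = 1, so Ȟ^0 ≅ Z
Ȟ^1 = (12 − 6) − 5 = 1, so Ȟ^1 ≅ Z
Ȟ^2 = (7 − 1) − 6 = 0, so Ȟ^2 ≅ 0

Ȟ^0 = Z; Ȟ^1 = Z; Ȟ^2 = 0


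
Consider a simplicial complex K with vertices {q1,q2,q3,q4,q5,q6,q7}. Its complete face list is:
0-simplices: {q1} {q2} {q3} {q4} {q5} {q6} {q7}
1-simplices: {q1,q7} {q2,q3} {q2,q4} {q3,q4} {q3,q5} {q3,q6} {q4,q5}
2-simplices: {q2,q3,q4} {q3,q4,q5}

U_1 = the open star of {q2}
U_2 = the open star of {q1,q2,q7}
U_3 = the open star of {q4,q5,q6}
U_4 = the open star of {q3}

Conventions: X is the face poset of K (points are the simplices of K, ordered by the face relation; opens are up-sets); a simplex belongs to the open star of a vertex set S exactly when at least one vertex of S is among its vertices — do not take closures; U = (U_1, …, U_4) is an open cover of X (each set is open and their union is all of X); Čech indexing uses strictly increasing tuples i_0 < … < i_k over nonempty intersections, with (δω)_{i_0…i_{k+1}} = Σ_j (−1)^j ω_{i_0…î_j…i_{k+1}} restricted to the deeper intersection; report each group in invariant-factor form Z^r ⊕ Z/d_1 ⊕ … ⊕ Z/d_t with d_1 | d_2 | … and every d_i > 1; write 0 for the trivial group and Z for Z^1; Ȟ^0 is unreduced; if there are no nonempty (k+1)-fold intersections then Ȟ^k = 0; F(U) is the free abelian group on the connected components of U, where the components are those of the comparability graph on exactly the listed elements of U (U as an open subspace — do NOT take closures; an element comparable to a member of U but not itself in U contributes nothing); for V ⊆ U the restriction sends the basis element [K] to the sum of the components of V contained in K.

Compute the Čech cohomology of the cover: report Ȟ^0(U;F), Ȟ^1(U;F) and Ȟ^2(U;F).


Ȟ^0 = Z^2, Ȟ^1 = 0, Ȟ^2 = 0

cover nerve:
  U1={{q2},{q2,q3},{q2,q4},{q2,q3,q4}} U2={{q1},{q2},{q7},{q1,q7},{q2,q3},{q2,q4},{q2,q3,q4}} U3={{q4},{q5},{q6},{q2,q4},{q3,q4},{q3,q5},{q3,q6},{q4,q5},{q2,q3,q4},{q3,q4,q5}} U4={{q3},{q2,q3},{q3,q4},{q3,q5},{q3,q6},{q2,q3,q4},{q3,q4,q5}}
  U12={{q2},{q2,q3},{q2,q4},{q2,q3,q4}} U13={{q2,q4},{q2,q3,q4}} U14={{q2,q3},{q2,q3,q4}} U23={{q2,q4},{q2,q3,q4}} U24={{q2,q3},{q2,q3,q4}} U34={{q3,q4},{q3,q5},{q3,q6},{q2,q3,q4},{q3,q4,q5}}
  U123={{q2,q4},{q2,q3,q4}} U124={{q2,q3},{q2,q3,q4}} U134={{q2,q3,q4}} U234={{q2,q3,q4}}
  U1234={{q2,q3,q4}}
components per intersection:
  U1: {{q2},{q2,q3},{q2,q4},{q2,q3,q4}}
  U2: {{q1},{q7},{q1,q7}} {{q2},{q2,q3},{q2,q4},{q2,q3,q4}}
  U3: {{q4},{q5},{q2,q4},{q3,q4},{q3,q5},{q4,q5},{q2,q3,q4},{q3,q4,q5}} {{q6},{q3,q6}}
  U4: {{q3},{q2,q3},{q3,q4},{q3,q5},{q3,q6},{q2,q3,q4},{q3,q4,q5}}
  U12: {{q2},{q2,q3},{q2,q4},{q2,q3,q4}}
  U13: {{q2,q4},{q2,q3,q4}}
  U14: {{q2,q3},{q2,q3,q4}}
  U23: {{q2,q4},{q2,q3,q4}}
  U24: {{q2,q3},{q2,q3,q4}}
  U34: {{q3,q4},{q3,q5},{q2,q3,q4},{q3,q4,q5}} {{q3,q6}}
  U123: {{q2,q4},{q2,q3,q4}}
  U124: {{q2,q3},{q2,q3,q4}}
  U134: {{q2,q3,q4}}
  U234: {{q2,q3,q4}}
  U1234: {{q2,q3,q4}}
C dims 6,7,4,1; δ0: rk 4, SNF 1^4; δ1: rk 3, SNF 1^3; δ2: rk 1, SNF 1^1
Ȟ^0: (6−4)−0=2 ⇒ Z^2
Ȟ^1: (7−3)−4=0 ⇒ 0
Ȟ^2: (4−1)−3=0 ⇒ 0


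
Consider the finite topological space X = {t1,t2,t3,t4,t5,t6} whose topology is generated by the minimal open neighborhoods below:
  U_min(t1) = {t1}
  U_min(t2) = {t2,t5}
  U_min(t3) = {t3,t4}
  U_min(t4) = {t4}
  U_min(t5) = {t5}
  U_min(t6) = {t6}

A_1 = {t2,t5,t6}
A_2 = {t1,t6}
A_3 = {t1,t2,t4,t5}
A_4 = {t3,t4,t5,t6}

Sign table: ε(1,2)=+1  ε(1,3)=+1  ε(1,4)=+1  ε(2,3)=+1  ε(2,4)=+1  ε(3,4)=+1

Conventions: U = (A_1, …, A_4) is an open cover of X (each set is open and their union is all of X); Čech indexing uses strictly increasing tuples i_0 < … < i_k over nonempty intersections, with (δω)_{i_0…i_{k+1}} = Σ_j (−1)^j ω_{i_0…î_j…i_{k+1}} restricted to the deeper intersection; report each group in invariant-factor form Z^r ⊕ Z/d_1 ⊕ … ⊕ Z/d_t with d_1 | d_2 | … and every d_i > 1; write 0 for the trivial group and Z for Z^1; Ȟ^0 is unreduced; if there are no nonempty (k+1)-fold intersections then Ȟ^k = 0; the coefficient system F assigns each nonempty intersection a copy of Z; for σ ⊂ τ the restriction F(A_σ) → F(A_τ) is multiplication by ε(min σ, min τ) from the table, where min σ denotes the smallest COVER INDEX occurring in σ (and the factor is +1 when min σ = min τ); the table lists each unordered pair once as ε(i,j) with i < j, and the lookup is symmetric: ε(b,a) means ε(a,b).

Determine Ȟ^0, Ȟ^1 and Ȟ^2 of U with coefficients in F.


nerve of the cover:
  A12={t6} A13={t2,t5} A14={t5,t6} A23={t1} A24={t6} A34={t4,t5}
  A124={t6} A134={t5}
C dims 4,6,2; δ0: rk 3, SNF 1^3; δ1: rk 2, SNF 1^2
Ȟ^0 = (4 − 3) − 0 = 1, so Ȟ^0 ≅ Z
Ȟ^1 = (6 − 2) − 3 = 1, so Ȟ^1 ≅ Z
Ȟ^2 = (2 − 0) − 2 = 0, so Ȟ^2 ≅ 0

Ȟ^0 = Z, Ȟ^1 = Z and Ȟ^2 = 0


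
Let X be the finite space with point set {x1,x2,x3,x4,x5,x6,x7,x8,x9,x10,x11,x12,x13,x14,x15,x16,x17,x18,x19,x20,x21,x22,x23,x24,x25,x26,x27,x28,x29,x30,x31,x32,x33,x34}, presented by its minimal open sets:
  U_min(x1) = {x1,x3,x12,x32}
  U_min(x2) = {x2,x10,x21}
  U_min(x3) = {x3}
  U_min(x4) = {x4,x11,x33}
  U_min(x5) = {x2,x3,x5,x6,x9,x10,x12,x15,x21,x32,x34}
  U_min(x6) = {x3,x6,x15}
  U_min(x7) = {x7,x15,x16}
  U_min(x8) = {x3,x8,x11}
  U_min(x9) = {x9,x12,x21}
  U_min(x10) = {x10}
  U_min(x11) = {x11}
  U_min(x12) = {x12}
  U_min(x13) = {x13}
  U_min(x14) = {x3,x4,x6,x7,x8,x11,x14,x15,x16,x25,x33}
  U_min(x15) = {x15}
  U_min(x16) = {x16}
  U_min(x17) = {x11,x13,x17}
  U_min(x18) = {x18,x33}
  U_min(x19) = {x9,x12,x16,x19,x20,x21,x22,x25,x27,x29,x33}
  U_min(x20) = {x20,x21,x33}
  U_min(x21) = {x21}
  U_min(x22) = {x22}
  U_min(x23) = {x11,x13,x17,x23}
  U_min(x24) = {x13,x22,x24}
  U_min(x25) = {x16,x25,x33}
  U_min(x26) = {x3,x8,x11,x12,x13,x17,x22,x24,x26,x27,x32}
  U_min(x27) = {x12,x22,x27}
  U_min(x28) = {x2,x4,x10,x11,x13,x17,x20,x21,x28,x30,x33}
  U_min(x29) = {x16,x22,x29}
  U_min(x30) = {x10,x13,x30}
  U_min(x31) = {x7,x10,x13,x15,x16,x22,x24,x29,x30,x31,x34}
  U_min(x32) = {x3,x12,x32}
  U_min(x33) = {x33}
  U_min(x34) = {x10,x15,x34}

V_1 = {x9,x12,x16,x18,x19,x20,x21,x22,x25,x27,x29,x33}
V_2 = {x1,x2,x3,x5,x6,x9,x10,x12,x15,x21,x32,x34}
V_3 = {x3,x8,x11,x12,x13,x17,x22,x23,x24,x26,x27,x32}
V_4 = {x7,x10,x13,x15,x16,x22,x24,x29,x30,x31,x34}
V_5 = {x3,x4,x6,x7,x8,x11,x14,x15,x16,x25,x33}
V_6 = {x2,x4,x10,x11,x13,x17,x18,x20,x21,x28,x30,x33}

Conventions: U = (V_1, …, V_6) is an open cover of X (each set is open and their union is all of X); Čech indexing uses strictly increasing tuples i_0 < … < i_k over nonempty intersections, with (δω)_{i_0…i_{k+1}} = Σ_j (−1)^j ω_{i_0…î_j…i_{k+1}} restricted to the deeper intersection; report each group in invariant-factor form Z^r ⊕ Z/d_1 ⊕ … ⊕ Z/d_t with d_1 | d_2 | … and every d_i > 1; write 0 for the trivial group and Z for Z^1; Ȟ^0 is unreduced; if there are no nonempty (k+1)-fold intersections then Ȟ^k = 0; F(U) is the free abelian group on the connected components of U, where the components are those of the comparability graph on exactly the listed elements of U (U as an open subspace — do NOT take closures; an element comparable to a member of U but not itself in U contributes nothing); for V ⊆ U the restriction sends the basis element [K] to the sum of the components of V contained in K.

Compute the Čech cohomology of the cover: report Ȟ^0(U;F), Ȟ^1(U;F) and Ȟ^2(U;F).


nonempty intersections:
  V12={x9,x12,x21} V13={x12,x22,x27} V14={x16,x22,x29} V15={x16,x25,x33} V16={x18,x20,x21,x33} V23={x3,x12,x32} V24={x10,x15,x34} V25={x3,x6,x15} V26={x2,x10,x21} V34={x13,x22,x24} V35={x3,x8,x11} V36={x11,x13,x17} V45={x7,x15,x16} V46={x10,x13,x30} V56={x4,x11,x33}
  V123={x12} V126={x21} V134={x22} V145={x16} V156={x33} V235={x3} V245={x15} V246={x10} V346={x13} V356={x11}
components per intersection:
  V1: {x9,x12,x16,x18,x19,x20,x21,x22,x25,x27,x29,x33}
  V2: {x1,x2,x3,x5,x6,x9,x10,x12,x15,x21,x32,x34}
  V3: {x3,x8,x11,x12,x13,x17,x22,x23,x24,x26,x27,x32}
  V4: {x7,x10,x13,x15,x16,x22,x24,x29,x30,x31,x34}
  V5: {x3,x4,x6,x7,x8,x11,x14,x15,x16,x25,x33}
  V6: {x2,x4,x10,x11,x13,x17,x18,x20,x21,x28,x30,x33}
  V12: {x9,x12,x21}
  V13: {x12,x22,x27}
  V14: {x16,x22,x29}
  V15: {x16,x25,x33}
  V16: {x18,x20,x21,x33}
  V23: {x3,x12,x32}
  V24: {x10,x15,x34}
  V25: {x3,x6,x15}
  V26: {x2,x10,x21}
  V34: {x13,x22,x24}
  V35: {x3,x8,x11}
  V36: {x11,x13,x17}
  V45: {x7,x15,x16}
  V46: {x10,x13,x30}
  V56: {x4,x11,x33}
  V123: {x12}
  V126: {x21}
  V134: {x22}
  V145: {x16}
  V156: {x33}
  V235: {x3}
  V245: {x15}
  V246: {x10}
  V346: {x13}
  V356: {x11}
C dims 6,15,10; δ0: rk 5, SNF 1^5; δ1: rk 10, SNF 1^9·2
Ȟ^0: (6−5)−0=1 ⇒ Z
Ȟ^1: (15−10)−5=0 ⇒ 0
Ȟ^2: (10−0)−10=0 plus torsion [2] ⇒ Z/2

Ȟ^0(U;F) ≅ Z, Ȟ^1(U;F) ≅ 0 and Ȟ^2(U;F) ≅ Z/2


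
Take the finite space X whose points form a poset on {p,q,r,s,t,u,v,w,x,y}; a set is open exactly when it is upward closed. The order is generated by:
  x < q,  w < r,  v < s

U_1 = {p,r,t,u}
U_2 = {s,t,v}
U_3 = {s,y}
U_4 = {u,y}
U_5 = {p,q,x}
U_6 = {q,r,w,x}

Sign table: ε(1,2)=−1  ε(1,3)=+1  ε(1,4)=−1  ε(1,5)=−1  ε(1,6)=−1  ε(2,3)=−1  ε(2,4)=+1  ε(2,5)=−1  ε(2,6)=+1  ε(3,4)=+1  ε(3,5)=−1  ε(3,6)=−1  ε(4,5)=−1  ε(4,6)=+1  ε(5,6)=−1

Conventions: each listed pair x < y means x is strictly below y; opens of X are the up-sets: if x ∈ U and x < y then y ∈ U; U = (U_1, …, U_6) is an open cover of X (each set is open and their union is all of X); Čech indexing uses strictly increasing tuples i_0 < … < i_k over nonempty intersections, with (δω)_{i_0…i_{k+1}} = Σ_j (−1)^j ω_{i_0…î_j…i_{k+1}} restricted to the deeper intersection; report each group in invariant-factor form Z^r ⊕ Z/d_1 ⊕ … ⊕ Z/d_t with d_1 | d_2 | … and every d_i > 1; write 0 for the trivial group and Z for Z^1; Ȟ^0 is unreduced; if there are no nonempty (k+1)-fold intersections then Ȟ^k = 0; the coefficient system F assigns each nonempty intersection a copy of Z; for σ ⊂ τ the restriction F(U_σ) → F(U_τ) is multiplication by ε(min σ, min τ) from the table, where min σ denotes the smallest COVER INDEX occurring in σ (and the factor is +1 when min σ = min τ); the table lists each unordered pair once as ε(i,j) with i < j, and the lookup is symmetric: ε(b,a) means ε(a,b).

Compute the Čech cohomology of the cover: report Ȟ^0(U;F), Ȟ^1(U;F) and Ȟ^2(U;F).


Ȟ^0 ≅ 0,  Ȟ^1 ≅ Z ⊕ Z/2,  Ȟ^2 ≅ 0

cover nerve:
  U12={t} U14={u} U15={p} U16={r} U23={s} U34={y} U56={q,x}
C dims 6,7; δ0: rk 6, SNF 1^5·2
Ȟ^0: (6−6)−0=0 ⇒ 0
Ȟ^1: (7−0)−6=1 plus torsion [2] ⇒ Z ⊕ Z/2
Ȟ^2: (0−0)−0=0 ⇒ 0


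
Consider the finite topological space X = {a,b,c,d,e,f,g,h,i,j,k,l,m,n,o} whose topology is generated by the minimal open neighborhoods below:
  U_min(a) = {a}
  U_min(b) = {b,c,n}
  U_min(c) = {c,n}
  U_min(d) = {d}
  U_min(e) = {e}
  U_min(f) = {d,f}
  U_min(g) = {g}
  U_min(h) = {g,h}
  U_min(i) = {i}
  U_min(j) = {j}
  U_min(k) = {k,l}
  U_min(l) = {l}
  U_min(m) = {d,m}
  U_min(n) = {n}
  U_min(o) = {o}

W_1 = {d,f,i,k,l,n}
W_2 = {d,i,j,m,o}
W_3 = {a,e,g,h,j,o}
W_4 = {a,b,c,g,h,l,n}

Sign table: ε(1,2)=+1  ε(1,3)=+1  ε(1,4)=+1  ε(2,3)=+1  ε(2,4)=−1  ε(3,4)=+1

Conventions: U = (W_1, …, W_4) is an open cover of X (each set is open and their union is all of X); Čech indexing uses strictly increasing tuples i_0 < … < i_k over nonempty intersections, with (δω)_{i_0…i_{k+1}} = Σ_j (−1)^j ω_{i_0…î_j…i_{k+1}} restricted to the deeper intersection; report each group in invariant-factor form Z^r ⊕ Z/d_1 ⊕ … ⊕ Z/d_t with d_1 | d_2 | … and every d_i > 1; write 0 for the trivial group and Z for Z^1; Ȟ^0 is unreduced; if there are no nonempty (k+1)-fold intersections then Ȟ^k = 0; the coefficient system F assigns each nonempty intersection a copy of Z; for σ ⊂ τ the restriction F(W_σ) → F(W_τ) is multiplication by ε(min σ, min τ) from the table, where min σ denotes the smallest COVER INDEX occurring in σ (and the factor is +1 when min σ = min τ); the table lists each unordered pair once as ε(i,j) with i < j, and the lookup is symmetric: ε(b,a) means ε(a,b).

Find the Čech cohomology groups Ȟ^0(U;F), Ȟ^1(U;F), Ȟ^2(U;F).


Ȟ^0(U;F) ≅ Z, Ȟ^1(U;F) ≅ Z, Ȟ^2(U;F) ≅ 0

nerve simplices:
  W12={d,i} W14={l,n} W23={j,o} W34={a,g,h}
C dims 4,4; δ0: rk 3, SNF 1^3
degree 0: 4−3−0 = 1 → Ȟ^0 ≅ Z
degree 1: 4−0−3 = 1 → Ȟ^1 ≅ Z
degree 2: 0−0−0 = 0 → Ȟ^2 ≅ 0


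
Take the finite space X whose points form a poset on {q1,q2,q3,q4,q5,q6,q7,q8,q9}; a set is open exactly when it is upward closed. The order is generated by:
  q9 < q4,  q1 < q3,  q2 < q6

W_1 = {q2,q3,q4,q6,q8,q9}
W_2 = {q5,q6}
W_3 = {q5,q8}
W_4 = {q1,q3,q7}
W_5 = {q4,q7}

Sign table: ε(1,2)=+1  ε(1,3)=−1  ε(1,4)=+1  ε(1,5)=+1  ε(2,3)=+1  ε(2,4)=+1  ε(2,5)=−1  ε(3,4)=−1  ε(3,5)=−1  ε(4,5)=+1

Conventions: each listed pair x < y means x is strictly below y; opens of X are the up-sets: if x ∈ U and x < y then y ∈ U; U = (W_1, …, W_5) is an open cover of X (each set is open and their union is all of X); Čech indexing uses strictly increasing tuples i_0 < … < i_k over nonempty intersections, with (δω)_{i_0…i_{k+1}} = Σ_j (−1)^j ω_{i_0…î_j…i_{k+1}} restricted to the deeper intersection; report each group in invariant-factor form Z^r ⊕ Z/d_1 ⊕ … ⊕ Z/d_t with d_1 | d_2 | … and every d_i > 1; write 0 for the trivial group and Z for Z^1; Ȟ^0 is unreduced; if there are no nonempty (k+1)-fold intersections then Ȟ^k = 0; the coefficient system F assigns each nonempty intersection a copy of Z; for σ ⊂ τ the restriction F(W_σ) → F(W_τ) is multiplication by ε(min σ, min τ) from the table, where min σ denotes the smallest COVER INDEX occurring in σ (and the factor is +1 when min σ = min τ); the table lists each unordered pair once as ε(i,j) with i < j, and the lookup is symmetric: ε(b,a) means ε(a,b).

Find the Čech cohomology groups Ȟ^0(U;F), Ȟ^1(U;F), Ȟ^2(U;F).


intersection data:
  W12={q6} W13={q8} W14={q3} W15={q4} W23={q5} W45={q7}
C dims 5,6; δ0: rk 5, SNF 1^4·2
Ȟ^0 = (5 − 5) − 0 = 0, so Ȟ^0 ≅ 0
Ȟ^1 = (6 − 0) − 5 = 1 plus torsion [2], so Ȟ^1 ≅ Z ⊕ Z/2
Ȟ^2 = (0 − 0) − 0 = 0, so Ȟ^2 ≅ 0

Ȟ^0(U;F) ≅ 0,  Ȟ^1(U;F) ≅ Z ⊕ Z/2,  Ȟ^2(U;F) ≅ 0


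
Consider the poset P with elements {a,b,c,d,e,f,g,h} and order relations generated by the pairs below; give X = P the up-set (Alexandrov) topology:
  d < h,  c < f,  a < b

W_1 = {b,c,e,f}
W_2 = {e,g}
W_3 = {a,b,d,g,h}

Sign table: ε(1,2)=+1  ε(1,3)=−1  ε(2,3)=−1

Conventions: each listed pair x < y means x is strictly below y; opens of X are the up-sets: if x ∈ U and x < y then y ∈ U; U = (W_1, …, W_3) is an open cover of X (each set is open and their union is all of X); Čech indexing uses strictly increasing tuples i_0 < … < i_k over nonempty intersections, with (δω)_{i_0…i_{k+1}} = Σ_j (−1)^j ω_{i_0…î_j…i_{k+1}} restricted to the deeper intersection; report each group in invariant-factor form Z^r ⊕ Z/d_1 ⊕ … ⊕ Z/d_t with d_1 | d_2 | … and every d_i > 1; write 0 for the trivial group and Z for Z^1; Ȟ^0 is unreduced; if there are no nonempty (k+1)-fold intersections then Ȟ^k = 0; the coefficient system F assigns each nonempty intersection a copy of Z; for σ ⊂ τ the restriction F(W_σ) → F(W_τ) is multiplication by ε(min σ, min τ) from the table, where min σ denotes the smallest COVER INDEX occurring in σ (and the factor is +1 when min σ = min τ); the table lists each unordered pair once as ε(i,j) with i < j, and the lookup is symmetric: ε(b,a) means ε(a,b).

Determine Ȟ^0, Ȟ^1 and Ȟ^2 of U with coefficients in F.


intersection data:
  W12={e} W13={b} W23={g}
C dims 3,3; δ0: rk 2, SNF 1^2
Ȟ^0 = (3 − 2) − 0 = 1, so Ȟ^0 ≅ Z
Ȟ^1 = (3 − 0) − 2 = 1, so Ȟ^1 ≅ Z
Ȟ^2 = (0 − 0) − 0 = 0, so Ȟ^2 ≅ 0

Ȟ^0(U;F) ≅ Z, Ȟ^1(U;F) ≅ Z, Ȟ^2(U;F) ≅ 0


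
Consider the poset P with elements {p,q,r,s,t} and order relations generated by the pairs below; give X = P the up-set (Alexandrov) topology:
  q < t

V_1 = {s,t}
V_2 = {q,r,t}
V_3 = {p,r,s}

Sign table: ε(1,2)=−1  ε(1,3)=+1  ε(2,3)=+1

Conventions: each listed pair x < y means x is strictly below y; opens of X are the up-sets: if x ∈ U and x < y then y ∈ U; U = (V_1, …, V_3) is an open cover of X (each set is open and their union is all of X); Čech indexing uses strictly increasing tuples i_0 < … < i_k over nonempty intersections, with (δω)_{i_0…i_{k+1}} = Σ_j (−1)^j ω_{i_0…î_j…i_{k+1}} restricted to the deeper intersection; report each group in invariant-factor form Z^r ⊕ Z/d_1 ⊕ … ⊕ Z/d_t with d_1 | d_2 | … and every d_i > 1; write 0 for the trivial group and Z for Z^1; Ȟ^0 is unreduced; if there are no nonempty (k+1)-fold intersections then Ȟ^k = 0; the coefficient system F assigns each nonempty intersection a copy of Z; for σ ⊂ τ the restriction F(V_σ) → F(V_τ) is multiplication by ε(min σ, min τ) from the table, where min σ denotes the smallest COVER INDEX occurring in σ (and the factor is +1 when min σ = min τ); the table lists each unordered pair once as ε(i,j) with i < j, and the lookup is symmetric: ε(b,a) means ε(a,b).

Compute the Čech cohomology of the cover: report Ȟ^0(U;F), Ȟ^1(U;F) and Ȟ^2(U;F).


Ȟ^0(U;F) ≅ 0,  Ȟ^1(U;F) ≅ Z/2,  Ȟ^2(U;F) ≅ 0

intersection data:
  V12={t} V13={s} V23={r}
C dims 3,3; δ0: rk 3, SNF 1^2·2
Ȟ^0 = (3 − 3) − 0 = 0, so Ȟ^0 ≅ 0
Ȟ^1 = (3 − 0) − 3 = 0 plus torsion [2], so Ȟ^1 ≅ Z/2
Ȟ^2 = (0 − 0) − 0 = 0, so Ȟ^2 ≅ 0


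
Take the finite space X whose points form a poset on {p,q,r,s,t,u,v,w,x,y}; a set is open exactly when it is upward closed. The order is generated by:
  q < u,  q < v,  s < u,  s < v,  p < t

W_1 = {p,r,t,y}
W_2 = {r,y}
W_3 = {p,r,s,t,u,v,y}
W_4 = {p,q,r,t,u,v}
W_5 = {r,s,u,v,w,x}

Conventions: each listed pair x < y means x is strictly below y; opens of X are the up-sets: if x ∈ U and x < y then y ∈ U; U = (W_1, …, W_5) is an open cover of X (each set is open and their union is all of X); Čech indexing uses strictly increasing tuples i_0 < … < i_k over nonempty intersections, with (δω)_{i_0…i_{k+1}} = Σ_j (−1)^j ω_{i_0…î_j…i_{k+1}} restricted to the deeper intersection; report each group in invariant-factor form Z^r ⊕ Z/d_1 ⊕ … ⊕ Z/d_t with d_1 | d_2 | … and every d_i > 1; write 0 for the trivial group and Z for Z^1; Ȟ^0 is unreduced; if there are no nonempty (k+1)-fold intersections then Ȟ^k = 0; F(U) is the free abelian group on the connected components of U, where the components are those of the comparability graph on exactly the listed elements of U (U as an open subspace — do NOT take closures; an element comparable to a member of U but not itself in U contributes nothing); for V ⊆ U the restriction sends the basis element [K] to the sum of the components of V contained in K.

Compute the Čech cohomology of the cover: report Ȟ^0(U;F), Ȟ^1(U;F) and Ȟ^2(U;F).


nerve of the cover:
  W12={r,y} W13={p,r,t,y} W14={p,r,t} W15={r} W23={r,y} W24={r} W25={r} W34={p,r,t,u,v} W35={r,s,u,v} W45={r,u,v}
  W123={r,y} W124={r} W125={r} W134={p,r,t} W135={r} W145={r} W234={r} W235={r} W245={r} W345={r,u,v}
  W1234={r} W1235={r} W1245={r} W1345={r} W2345={r}
  W12345={r}
components per intersection:
  W1: {p,t} {r} {y}
  W2: {r} {y}
  W3: {p,t} {r} {s,u,v} {y}
  W4: {p,t} {q,u,v} {r}
  W5: {r} {s,u,v} {w} {x}
  W12: {r} {y}
  W13: {p,t} {r} {y}
  W14: {p,t} {r}
  W15: {r}
  W23: {r} {y}
  W24: {r}
  W25: {r}
  W34: {p,t} {r} {u} {v}
  W35: {r} {s,u,v}
  W45: {r} {u} {v}
  W123: {r} {y}
  W124: {r}
  W125: {r}
  W134: {p,t} {r}
  W135: {r}
  W145: {r}
  W234: {r}
  W235: {r}
  W245: {r}
  W345: {r} {u} {v}
  W1234: {r}
  W1235: {r}
  W1245: {r}
  W1345: {r}
  W2345: {r}
  W12345: {r}
C dims 16,21,14,5; δ0: rk 10, SNF 1^10; δ1: rk 10, SNF 1^10; δ2: rk 4, SNF 1^4
Ȟ^0 = (16 − 10) − 0 = 6, so Ȟ^0 ≅ Z^6
Ȟ^1 = (21 − 10) − 10 = 1, so Ȟ^1 ≅ Z
Ȟ^2 = (14 − 4) − 10 = 0, so Ȟ^2 ≅ 0

Ȟ^0 ≅ Z^6, Ȟ^1 ≅ Z and Ȟ^2 ≅ 0


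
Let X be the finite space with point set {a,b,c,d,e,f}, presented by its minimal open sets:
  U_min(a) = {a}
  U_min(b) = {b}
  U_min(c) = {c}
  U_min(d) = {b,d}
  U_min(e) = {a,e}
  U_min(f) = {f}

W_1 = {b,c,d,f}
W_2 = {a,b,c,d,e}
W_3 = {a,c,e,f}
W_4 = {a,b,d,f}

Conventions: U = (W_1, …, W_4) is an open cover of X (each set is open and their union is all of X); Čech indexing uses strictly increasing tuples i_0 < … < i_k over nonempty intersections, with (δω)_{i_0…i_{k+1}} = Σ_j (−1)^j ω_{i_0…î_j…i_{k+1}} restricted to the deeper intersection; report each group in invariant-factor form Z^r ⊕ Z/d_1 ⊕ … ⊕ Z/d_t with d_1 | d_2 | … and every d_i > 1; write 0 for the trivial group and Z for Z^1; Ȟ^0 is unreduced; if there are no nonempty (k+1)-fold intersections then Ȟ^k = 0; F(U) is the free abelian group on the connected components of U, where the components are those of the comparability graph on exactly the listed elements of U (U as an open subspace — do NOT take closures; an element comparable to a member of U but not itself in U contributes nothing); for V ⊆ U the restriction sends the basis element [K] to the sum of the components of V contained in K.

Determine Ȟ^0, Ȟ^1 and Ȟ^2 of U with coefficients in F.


Ȟ^0(U;F) ≅ Z^4, Ȟ^1(U;F) ≅ 0 and Ȟ^2(U;F) ≅ 0

nonempty overlaps:
  W12={b,c,d} W13={c,f} W14={b,d,f} W23={a,c,e} W24={a,b,d} W34={a,f}
  W123={c} W124={b,d} W134={f} W234={a}
components per intersection:
  W1: {b,d} {c} {f}
  W2: {a,e} {b,d} {c}
  W3: {a,e} {c} {f}
  W4: {a} {b,d} {f}
  W12: {b,d} {c}
  W13: {c} {f}
  W14: {b,d} {f}
  W23: {a,e} {c}
  W24: {a} {b,d}
  W34: {a} {f}
  W123: {c}
  W124: {b,d}
  W134: {f}
  W234: {a}
C dims 12,12,4; δ0: rk 8, SNF 1^8; δ1: rk 4, SNF 1^4
degree 0: 12−8−0 = 4 → Ȟ^0 ≅ Z^4
degree 1: 12−4−8 = 0 → Ȟ^1 ≅ 0
degree 2: 4−0−4 = 0 → Ȟ^2 ≅ 0


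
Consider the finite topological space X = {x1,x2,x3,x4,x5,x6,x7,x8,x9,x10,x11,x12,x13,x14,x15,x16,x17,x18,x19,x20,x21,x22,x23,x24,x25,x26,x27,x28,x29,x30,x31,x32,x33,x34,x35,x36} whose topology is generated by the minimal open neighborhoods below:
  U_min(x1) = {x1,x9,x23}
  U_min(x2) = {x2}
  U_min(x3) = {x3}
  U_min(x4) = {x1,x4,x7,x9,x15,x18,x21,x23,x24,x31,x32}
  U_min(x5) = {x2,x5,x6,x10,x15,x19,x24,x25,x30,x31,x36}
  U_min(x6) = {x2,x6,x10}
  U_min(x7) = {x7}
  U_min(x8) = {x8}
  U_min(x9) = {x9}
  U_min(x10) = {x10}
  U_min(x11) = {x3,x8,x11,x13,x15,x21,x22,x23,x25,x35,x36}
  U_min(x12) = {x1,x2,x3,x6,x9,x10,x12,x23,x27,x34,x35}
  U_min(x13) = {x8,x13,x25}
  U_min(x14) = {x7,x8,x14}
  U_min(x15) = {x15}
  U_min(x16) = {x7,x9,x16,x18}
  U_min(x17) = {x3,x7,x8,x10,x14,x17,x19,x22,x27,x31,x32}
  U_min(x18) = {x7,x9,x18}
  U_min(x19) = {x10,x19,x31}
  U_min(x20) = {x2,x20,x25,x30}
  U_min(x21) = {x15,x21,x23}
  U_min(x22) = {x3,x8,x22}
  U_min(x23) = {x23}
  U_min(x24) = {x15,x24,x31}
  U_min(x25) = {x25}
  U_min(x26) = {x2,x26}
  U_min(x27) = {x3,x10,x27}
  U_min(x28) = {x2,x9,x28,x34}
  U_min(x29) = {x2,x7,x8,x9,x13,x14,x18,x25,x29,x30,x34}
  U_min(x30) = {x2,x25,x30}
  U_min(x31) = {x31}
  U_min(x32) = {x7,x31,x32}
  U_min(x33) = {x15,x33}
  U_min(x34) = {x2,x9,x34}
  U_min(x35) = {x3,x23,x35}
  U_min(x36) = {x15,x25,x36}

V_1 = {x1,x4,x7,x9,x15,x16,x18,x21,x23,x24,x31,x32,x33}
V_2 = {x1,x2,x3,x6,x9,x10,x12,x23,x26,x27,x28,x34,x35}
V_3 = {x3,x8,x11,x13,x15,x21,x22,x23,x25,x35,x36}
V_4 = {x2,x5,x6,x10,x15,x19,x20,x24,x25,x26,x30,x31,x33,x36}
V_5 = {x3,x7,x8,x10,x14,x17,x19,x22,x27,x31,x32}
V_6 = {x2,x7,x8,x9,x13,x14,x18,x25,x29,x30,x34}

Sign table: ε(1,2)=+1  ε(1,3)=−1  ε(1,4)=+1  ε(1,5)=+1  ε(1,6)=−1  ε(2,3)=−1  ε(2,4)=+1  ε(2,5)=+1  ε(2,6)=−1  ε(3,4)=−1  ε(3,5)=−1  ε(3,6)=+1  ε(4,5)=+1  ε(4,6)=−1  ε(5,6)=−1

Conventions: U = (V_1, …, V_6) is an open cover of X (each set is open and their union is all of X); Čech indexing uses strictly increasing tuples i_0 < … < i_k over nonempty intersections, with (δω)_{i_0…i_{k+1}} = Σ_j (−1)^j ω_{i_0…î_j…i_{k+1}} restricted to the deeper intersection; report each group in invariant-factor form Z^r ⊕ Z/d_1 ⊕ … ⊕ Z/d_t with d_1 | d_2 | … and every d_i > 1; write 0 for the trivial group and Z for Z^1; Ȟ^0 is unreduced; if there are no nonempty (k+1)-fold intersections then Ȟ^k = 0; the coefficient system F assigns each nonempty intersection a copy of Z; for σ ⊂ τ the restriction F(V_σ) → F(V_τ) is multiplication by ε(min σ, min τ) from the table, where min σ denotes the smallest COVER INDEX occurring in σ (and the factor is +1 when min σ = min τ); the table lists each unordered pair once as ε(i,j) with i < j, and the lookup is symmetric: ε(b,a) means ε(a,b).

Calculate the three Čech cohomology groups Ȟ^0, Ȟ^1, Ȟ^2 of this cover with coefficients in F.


Ȟ^0 = Z, Ȟ^1 = 0, Ȟ^2 = Z/2

nerve of the cover:
  V12={x1,x9,x23} V13={x15,x21,x23} V14={x15,x24,x31,x33} V15={x7,x31,x32} V16={x7,x9,x18} V23={x3,x23,x35} V24={x2,x6,x10,x26} V25={x3,x10,x27} V26={x2,x9,x34} V34={x15,x25,x36} V35={x3,x8,x22} V36={x8,x13,x25} V45={x10,x19,x31} V46={x2,x25,x30} V56={x7,x8,x14}
  V123={x23} V126={x9} V134={x15} V145={x31} V156={x7} V235={x3} V245={x10} V246={x2} V346={x25} V356={x8}
C dims 6,15,10; δ0: rk 5, SNF 1^5; δ1: rk 10, SNF 1^9·2
Ȟ^0 = (6 − 5) − 0 = 1, so Ȟ^0 ≅ Z
Ȟ^1 = (15 − 10) − 5 = 0, so Ȟ^1 ≅ 0
Ȟ^2 = (10 − 0) − 10 = 0 plus torsion [2], so Ȟ^2 ≅ Z/2
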